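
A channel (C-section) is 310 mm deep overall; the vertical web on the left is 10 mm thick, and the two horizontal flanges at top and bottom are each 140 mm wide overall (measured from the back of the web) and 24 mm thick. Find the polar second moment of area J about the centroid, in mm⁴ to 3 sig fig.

J ≈ 1.72 × 10⁸ mm⁴

Treat the section as a set of non-overlapping primitives; coordinates are from the bounding-box lower-left.
Web: 10 × 310, A = 3 100 mm², y = 155 mm, Ī = 24 825 833 mm⁴.
Top flange (beyond web): 130 × 24, A = 3 120 mm², y = 298 mm, Ī = 149 760 mm⁴.
Bottom flange (beyond web): 130 × 24, A = 3 120 mm², y = 12 mm, Ī = 149 760 mm⁴.
By symmetry the centroid is at mid-height, ȳ = 155 mm.
Transfer each piece to the centroidal x-axis using Ī + A·d² with d = y − 155:
  web: d = 0 mm → contributes +24 825 833 mm⁴
  top flange (beyond web): d = 143 mm → contributes +63 950 640 mm⁴
  bottom flange (beyond web): d = -143 mm → contributes +63 950 640 mm⁴
Total I = 152 727 113 mm⁴.
For the y-axis: x̄ = 51.767 mm.
Repeating about the centroidal y-axis gives I_y = 18 962 185 mm⁴.
Polar second moment: J = I_x + I_y = 171 689 298 mm⁴.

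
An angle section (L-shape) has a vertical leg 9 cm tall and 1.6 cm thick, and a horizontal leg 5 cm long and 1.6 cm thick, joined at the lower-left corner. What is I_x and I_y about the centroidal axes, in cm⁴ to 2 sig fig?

I_x ≈ 150 cm⁴, I_y ≈ 33 cm⁴

Split into non-overlapping primitives; take the origin at the lower-left of the bounding box.
Vertical leg: 1.6 × 9, A = 14.4 cm², y = 4.5 cm, Ī = 97.2 cm⁴.
Horizontal leg (remainder): 3.4 × 1.6, A = 5.44 cm², y = 0.8 cm, Ī = 1.161 cm⁴.
Centroid: ȳ = ΣA·y / ΣA = 3.485 cm.
Transfer each piece to the centroidal x-axis using Ī + A·d² with d = y − 3.485:
  vertical leg: d = 1.015 cm → contributes +112 cm⁴
  horizontal leg (remainder): d = -2.685 cm → contributes +40.39 cm⁴
Total I = 152.4 cm⁴.
For the y-axis: x̄ = 1.485 cm.
Repeating about the centroidal y-axis gives I_y = 32.99 cm⁴.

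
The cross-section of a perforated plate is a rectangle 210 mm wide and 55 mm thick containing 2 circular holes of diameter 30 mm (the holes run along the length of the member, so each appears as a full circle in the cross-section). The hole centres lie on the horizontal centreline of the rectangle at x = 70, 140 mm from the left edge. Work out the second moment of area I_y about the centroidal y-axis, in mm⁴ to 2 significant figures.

I_y ≈ 4.1 × 10⁷ mm⁴

Break the section into simple shapes (no overlaps), measuring from the bottom-left corner of the bounding box.
Plate: 210 × 55, A = 11 550 mm², x = 105 mm, Ī = 42 446 250 mm⁴.
Hole 1 (subtracted): ⌀30, A = 706.9 mm², x = 70 mm, Ī = 39 761 mm⁴.
Hole 2 (subtracted): ⌀30, A = 706.9 mm², x = 140 mm, Ī = 39 761 mm⁴.
By symmetry the centroid is at mid-width, x̄ = 105 mm.
Transfer each piece to the centroidal y-axis using Ī + A·d² with d = x − 105:
  plate: d = 0 mm → contributes +42 446 250 mm⁴
  hole 1: d = -35 mm → contributes −905 662 mm⁴
  hole 2: d = 35 mm → contributes −905 662 mm⁴
Total I = 40 634 925 mm⁴.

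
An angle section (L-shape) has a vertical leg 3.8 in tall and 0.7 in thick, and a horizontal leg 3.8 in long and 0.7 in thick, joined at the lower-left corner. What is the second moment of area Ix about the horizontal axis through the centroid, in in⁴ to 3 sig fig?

Ix ≈ 6.16 in⁴

Break the section into simple shapes (no overlaps), measuring from the bottom-left corner of the bounding box.
Vertical leg: 0.7 × 3.8, A = 2.66 in², y = 1.9 in, Ī = 3.2009 in⁴.
Horizontal leg (remainder): 3.1 × 0.7, A = 2.17 in², y = 0.35 in, Ī = 0.088608 in⁴.
Centroid: ȳ = ΣA·y / ΣA = 1.2036 in.
Transfer each piece to the horizontal axis through the centroid using Ī + A·d² with d = y − 1.2036:
  vertical leg: d = 0.69638 in → contributes +4.4908 in⁴
  horizontal leg (remainder): d = -0.85362 in → contributes +1.6698 in⁴
Total I = 6.1606 in⁴.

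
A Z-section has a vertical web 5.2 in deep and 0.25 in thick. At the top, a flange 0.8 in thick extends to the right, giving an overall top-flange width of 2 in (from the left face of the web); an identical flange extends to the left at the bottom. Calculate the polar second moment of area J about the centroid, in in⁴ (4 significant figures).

J ≈ 20.15 in⁴

Split into non-overlapping primitives; take the origin at the lower-left of the bounding box.
Web: 0.25 × 5.2, A = 1.3 in², y = 2.6 in, Ī = 2.92933 in⁴.
Top flange (beyond web): 1.75 × 0.8, A = 1.4 in², y = 4.8 in, Ī = 0.0746667 in⁴.
Bottom flange (beyond web): 1.75 × 0.8, A = 1.4 in², y = 0.4 in, Ī = 0.0746667 in⁴.
Centroid: ȳ = ΣA·y / ΣA = 2.6 in.
Transfer each piece to the centroidal x-axis using Ī + A·d² with d = y − 2.6:
  web: d = 0 in → contributes +2.92933 in⁴
  top flange (beyond web): d = 2.2 in → contributes +6.85067 in⁴
  bottom flange (beyond web): d = -2.2 in → contributes +6.85067 in⁴
Total I = 16.6307 in⁴.
For the y-axis: x̄ = 1.875 in.
Repeating about the centroidal y-axis gives I_y = 3.52135 in⁴.
Polar second moment: J = I_x + I_y = 20.152 in⁴.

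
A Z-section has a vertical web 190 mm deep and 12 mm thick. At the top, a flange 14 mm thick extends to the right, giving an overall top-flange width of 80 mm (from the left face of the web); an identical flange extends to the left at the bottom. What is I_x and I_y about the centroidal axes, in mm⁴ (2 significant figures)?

I_x ≈ 2.2 × 10⁷ mm⁴, I_y ≈ 3.8 × 10⁶ mm⁴

Decompose the section into non-overlapping parts with the origin at the bottom-left of its bounding rectangle.
Web: 12 × 190, A = 2 280 mm², y = 95 mm, Ī = 6 859 000 mm⁴.
Top flange (beyond web): 68 × 14, A = 952 mm², y = 183 mm, Ī = 15 549 mm⁴.
Bottom flange (beyond web): 68 × 14, A = 952 mm², y = 7 mm, Ī = 15 549 mm⁴.
Centroid: ȳ = ΣA·y / ΣA = 95 mm.
Transfer each piece to the centroidal x-axis using Ī + A·d² with d = y − 95:
  web: d = 0 mm → contributes +6 859 000 mm⁴
  top flange (beyond web): d = 88 mm → contributes +7 387 837 mm⁴
  bottom flange (beyond web): d = -88 mm → contributes +7 387 837 mm⁴
Total I = 21 634 675 mm⁴.
For the y-axis: x̄ = 74 mm.
Repeating about the centroidal y-axis gives I_y = 3 807 435 mm⁴.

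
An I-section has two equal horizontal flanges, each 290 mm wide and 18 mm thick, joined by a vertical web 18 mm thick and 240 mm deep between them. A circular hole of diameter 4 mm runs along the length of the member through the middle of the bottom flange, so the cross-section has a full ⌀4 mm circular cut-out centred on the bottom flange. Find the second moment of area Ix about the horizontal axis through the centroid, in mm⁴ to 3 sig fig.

Ix ≈ 1.95 × 10⁸ mm⁴

Break the section into simple shapes (no overlaps), measuring from the bottom-left corner of the bounding box.
Bottom flange: 290 × 18, A = 5 220 mm², y = 9 mm, Ī = 140 940 mm⁴.
Web: 18 × 240, A = 4 320 mm², y = 138 mm, Ī = 20 736 000 mm⁴.
Top flange: 290 × 18, A = 5 220 mm², y = 267 mm, Ī = 140 940 mm⁴.
Hole (subtracted): ⌀4, A = 12.566 mm², y = 9 mm, Ī = 12.566 mm⁴.
Centroid: ȳ = ΣA·y / ΣA = 138.11 mm.
Transfer each piece to the horizontal axis through the centroid using Ī + A·d² with d = y − 138.11:
  bottom flange: d = -129.11 mm → contributes +87 155 061 mm⁴
  web: d = -0.10992 mm → contributes +20 736 052 mm⁴
  top flange: d = 128.89 mm → contributes +86 858 985 mm⁴
  hole: d = -129.11 mm → contributes −209 486 mm⁴
Total I = 194 540 612 mm⁴.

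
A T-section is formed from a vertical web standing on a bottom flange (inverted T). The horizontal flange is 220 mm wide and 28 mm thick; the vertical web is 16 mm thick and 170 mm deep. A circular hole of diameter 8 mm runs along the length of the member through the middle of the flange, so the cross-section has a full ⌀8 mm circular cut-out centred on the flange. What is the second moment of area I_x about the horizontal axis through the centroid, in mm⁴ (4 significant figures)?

Break the section into simple shapes (no overlaps), measuring from the bottom-left corner of the bounding box.
Flange: 220 × 28, A = 6 160 mm², y = 14 mm, Ī = 402 453 mm⁴.
Web: 16 × 170, A = 2 720 mm², y = 113 mm, Ī = 6 550 667 mm⁴.
Hole (subtracted): ⌀8, A = 50.2655 mm², y = 14 mm, Ī = 201.062 mm⁴.
Centroid: ȳ = ΣA·y / ΣA = 44.497 mm.
Transfer each piece to the horizontal axis through the centroid using Ī + A·d² with d = y − 44.497:
  flange: d = -30.497 mm → contributes +6 131 649 mm⁴
  web: d = 68.503 mm → contributes +19 314 722 mm⁴
  hole: d = -30.497 mm → contributes −46951.2 mm⁴
Total I = 25 399 419 mm⁴.

I_x ≈ 2.540 × 10⁷ mm⁴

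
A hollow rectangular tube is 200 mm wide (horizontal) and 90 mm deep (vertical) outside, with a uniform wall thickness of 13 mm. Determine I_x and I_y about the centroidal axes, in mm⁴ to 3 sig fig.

Treat the section as a set of non-overlapping primitives; coordinates are from the bounding-box lower-left.
Outer rectangle: 200 × 90, A = 18 000 mm², y = 45 mm, Ī = 12 150 000 mm⁴.
Inner void (subtracted): 174 × 64, A = 11 136 mm², y = 45 mm, Ī = 3 801 088 mm⁴.
By symmetry the centroid is at mid-height, ȳ = 45 mm.
All pieces are centred on the centroidal x-axis, so I = ΣĪ (holes subtracted) = 8 348 912 mm⁴.
Repeating about the centroidal y-axis gives I_y = 31 903 872 mm⁴.

I_x ≈ 8.35 × 10⁶ mm⁴, I_y ≈ 3.19 × 10⁷ mm⁴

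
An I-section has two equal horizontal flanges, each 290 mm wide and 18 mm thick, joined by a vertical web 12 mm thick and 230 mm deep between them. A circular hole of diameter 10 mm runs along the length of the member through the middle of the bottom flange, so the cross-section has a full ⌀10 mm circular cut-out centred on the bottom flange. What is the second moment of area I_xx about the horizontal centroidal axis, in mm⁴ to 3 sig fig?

Treat the section as a set of non-overlapping primitives; coordinates are from the bounding-box lower-left.
Bottom flange: 290 × 18, A = 5 220 mm², y = 9 mm, Ī = 140 940 mm⁴.
Web: 12 × 230, A = 2 760 mm², y = 133 mm, Ī = 12 167 000 mm⁴.
Top flange: 290 × 18, A = 5 220 mm², y = 257 mm, Ī = 140 940 mm⁴.
Hole (subtracted): ⌀10, A = 78.54 mm², y = 9 mm, Ī = 490.87 mm⁴.
Centroid: ȳ = ΣA·y / ΣA = 133.74 mm.
Transfer each piece to the horizontal centroidal axis using Ī + A·d² with d = y − 133.74:
  bottom flange: d = -124.74 mm → contributes +81 367 377 mm⁴
  web: d = -0.74221 mm → contributes +12 168 520 mm⁴
  top flange: d = 123.26 mm → contributes +79 445 694 mm⁴
  hole: d = -124.74 mm → contributes −1 222 619 mm⁴
Total I = 171 758 973 mm⁴.

I_xx ≈ 1.72 × 10⁸ mm⁴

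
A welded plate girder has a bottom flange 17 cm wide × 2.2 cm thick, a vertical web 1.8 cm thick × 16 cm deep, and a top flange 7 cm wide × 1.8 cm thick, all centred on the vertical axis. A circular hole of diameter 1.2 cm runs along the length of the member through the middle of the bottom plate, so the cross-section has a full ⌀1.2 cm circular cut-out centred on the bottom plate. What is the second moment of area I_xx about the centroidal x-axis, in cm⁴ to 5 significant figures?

Treat the section as a set of non-overlapping primitives; coordinates are from the bounding-box lower-left.
Bottom plate: 17 × 2.2, A = 37.4 cm², y = 1.1 cm, Ī = 15.08467 cm⁴.
Web plate: 1.8 × 16, A = 28.8 cm², y = 10.2 cm, Ī = 614.4 cm⁴.
Top plate: 7 × 1.8, A = 12.6 cm², y = 19.1 cm, Ī = 3.402 cm⁴.
Hole (subtracted): ⌀1.2, A = 1.130973 cm², y = 1.1 cm, Ī = 0.1017876 cm⁴.
Centroid: ȳ = ΣA·y / ΣA = 7.394401 cm.
Transfer each piece to the centroidal x-axis using Ī + A·d² with d = y − 7.394401:
  bottom plate: d = -6.294401 cm → contributes +1496.853 cm⁴
  web plate: d = 2.805599 cm → contributes +841.0959 cm⁴
  top plate: d = 11.7056 cm → contributes +1729.867 cm⁴
  hole: d = -6.294401 cm → contributes −44.91037 cm⁴
Total I = 4022.906 cm⁴.

I_xx ≈ 4022.9 cm⁴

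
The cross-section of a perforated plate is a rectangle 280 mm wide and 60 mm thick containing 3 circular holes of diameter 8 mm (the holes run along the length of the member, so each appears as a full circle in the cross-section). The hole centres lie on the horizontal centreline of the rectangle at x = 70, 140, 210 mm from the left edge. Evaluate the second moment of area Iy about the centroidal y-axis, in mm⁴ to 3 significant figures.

Treat the section as a set of non-overlapping primitives; coordinates are from the bounding-box lower-left.
Plate: 280 × 60, A = 16 800 mm², x = 140 mm, Ī = 109 760 000 mm⁴.
Hole 1 (subtracted): ⌀8, A = 50.265 mm², x = 70 mm, Ī = 201.06 mm⁴.
Hole 2 (subtracted): ⌀8, A = 50.265 mm², x = 140 mm, Ī = 201.06 mm⁴.
Hole 3 (subtracted): ⌀8, A = 50.265 mm², x = 210 mm, Ī = 201.06 mm⁴.
By symmetry the centroid is at mid-width, x̄ = 140 mm.
Transfer each piece to the centroidal y-axis using Ī + A·d² with d = x − 140:
  plate: d = 0 mm → contributes +109 760 000 mm⁴
  hole 1: d = -70 mm → contributes −246 502 mm⁴
  hole 2: d = 0 mm → contributes −201.06 mm⁴
  hole 3: d = 70 mm → contributes −246 502 mm⁴
Total I = 109 266 795 mm⁴.

Iy ≈ 1.09 × 10⁸ mm⁴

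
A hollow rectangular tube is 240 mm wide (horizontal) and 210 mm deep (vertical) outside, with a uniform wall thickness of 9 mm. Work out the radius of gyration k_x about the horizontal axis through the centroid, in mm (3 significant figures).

Split into non-overlapping primitives; take the origin at the lower-left of the bounding box.
Outer rectangle: 240 × 210, A = 50 400 mm², y = 105 mm, Ī = 185 220 000 mm⁴.
Inner void (subtracted): 222 × 192, A = 42 624 mm², y = 105 mm, Ī = 130 940 928 mm⁴.
By symmetry the centroid is at mid-height, ȳ = 105 mm.
All pieces are centred on the horizontal axis through the centroid, so I = ΣĪ (holes subtracted) = 54 279 072 mm⁴.
Radius of gyration: k = √(I/A) = √(54 279 072 / 7 776) = 83.548 mm.

k_x ≈ 83.5 mm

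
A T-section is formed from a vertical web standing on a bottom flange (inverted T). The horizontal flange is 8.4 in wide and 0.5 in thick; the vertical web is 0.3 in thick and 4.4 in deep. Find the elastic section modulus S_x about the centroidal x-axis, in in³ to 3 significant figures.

S_x ≈ 2.03 in³

Treat the section as a set of non-overlapping primitives; coordinates are from the bounding-box lower-left.
Flange: 8.4 × 0.5, A = 4.2 in², y = 0.25 in, Ī = 0.0875 in⁴.
Web: 0.3 × 4.4, A = 1.32 in², y = 2.7 in, Ī = 2.1296 in⁴.
Centroid: ȳ = ΣA·y / ΣA = 0.83587 in.
Transfer each piece to the centroidal x-axis using Ī + A·d² with d = y − 0.83587:
  flange: d = -0.58587 in → contributes +1.5291 in⁴
  web: d = 1.8641 in → contributes +6.7166 in⁴
Total I = 8.2457 in⁴.
Extreme fibre distance c = 4.0641 in; S = I/c = 2.0289 in³.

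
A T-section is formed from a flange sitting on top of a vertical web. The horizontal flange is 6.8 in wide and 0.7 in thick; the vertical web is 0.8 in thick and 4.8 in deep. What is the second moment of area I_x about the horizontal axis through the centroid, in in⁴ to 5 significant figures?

Split into non-overlapping primitives; take the origin at the lower-left of the bounding box.
Flange: 6.8 × 0.7, A = 4.76 in², y = 5.15 in, Ī = 0.1943667 in⁴.
Web: 0.8 × 4.8, A = 3.84 in², y = 2.4 in, Ī = 7.3728 in⁴.
Centroid: ȳ = ΣA·y / ΣA = 3.922093 in.
Transfer each piece to the horizontal axis through the centroid using Ī + A·d² with d = y − 3.922093:
  flange: d = 1.227907 in → contributes +7.371283 in⁴
  web: d = -1.522093 in → contributes +16.26919 in⁴
Total I = 23.64047 in⁴.

I_x ≈ 23.640 in⁴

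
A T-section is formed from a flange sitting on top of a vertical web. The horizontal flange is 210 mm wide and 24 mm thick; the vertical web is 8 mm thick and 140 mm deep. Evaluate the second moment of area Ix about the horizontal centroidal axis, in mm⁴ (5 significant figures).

Decompose the section into non-overlapping parts with the origin at the bottom-left of its bounding rectangle.
Flange: 210 × 24, A = 5 040 mm², y = 152 mm, Ī = 241 920 mm⁴.
Web: 8 × 140, A = 1 120 mm², y = 70 mm, Ī = 1 829 333 mm⁴.
Centroid: ȳ = ΣA·y / ΣA = 137.0909 mm.
Transfer each piece to the horizontal centroidal axis using Ī + A·d² with d = y − 137.0909:
  flange: d = 14.90909 mm → contributes +1 362 216 mm⁴
  web: d = -67.09091 mm → contributes +6 870 666 mm⁴
Total I = 8 232 882 mm⁴.

Ix ≈ 8.2329 × 10⁶ mm⁴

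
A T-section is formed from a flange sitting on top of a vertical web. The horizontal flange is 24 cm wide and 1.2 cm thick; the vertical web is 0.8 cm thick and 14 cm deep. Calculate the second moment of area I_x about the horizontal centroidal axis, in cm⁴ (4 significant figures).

I_x ≈ 652.2 cm⁴

Break the section into simple shapes (no overlaps), measuring from the bottom-left corner of the bounding box.
Flange: 24 × 1.2, A = 28.8 cm², y = 14.6 cm, Ī = 3.456 cm⁴.
Web: 0.8 × 14, A = 11.2 cm², y = 7 cm, Ī = 182.933 cm⁴.
Centroid: ȳ = ΣA·y / ΣA = 12.472 cm.
Transfer each piece to the horizontal centroidal axis using Ī + A·d² with d = y − 12.472:
  flange: d = 2.128 cm → contributes +133.873 cm⁴
  web: d = -5.472 cm → contributes +518.293 cm⁴
Total I = 652.166 cm⁴.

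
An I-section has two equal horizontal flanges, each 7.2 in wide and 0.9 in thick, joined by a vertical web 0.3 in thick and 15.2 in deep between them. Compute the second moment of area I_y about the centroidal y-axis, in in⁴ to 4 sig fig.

I_y ≈ 56.02 in⁴

Break the section into simple shapes (no overlaps), measuring from the bottom-left corner of the bounding box.
Bottom flange: 7.2 × 0.9, A = 6.48 in², x = 3.6 in, Ī = 27.9936 in⁴.
Web: 0.3 × 15.2, A = 4.56 in², x = 3.6 in, Ī = 0.0342 in⁴.
Top flange: 7.2 × 0.9, A = 6.48 in², x = 3.6 in, Ī = 27.9936 in⁴.
By symmetry the centroid is at mid-width, x̄ = 3.6 in.
All pieces are centred on the centroidal y-axis, so I = ΣĪ = 56.0214 in⁴.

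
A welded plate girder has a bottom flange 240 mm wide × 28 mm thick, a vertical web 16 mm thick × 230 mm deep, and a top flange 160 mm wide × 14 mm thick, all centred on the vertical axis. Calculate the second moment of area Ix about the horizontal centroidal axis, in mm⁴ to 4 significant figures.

Ix ≈ 1.340 × 10⁸ mm⁴

Split into non-overlapping primitives; take the origin at the lower-left of the bounding box.
Bottom plate: 240 × 28, A = 6 720 mm², y = 14 mm, Ī = 439 040 mm⁴.
Web plate: 16 × 230, A = 3 680 mm², y = 143 mm, Ī = 16 222 667 mm⁴.
Top plate: 160 × 14, A = 2 240 mm², y = 265 mm, Ī = 36586.7 mm⁴.
Centroid: ȳ = ΣA·y / ΣA = 96.038 mm.
Transfer each piece to the horizontal centroidal axis using Ī + A·d² with d = y − 96.038:
  bottom plate: d = -82.038 mm → contributes +45 666 181 mm⁴
  web plate: d = 46.962 mm → contributes +24 338 656 mm⁴
  top plate: d = 168.962 mm → contributes +63 984 479 mm⁴
Total I = 133 989 315 mm⁴.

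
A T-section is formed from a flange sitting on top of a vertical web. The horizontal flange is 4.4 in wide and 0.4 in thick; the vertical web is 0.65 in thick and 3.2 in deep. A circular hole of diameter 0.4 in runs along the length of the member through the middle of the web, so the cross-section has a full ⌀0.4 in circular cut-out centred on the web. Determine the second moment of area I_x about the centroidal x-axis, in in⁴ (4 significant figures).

Break the section into simple shapes (no overlaps), measuring from the bottom-left corner of the bounding box.
Flange: 4.4 × 0.4, A = 1.76 in², y = 3.4 in, Ī = 0.0234667 in⁴.
Web: 0.65 × 3.2, A = 2.08 in², y = 1.6 in, Ī = 1.77493 in⁴.
Hole (subtracted): ⌀0.4, A = 0.125664 in², y = 1.6 in, Ī = 0.00125664 in⁴.
Centroid: ȳ = ΣA·y / ΣA = 2.45291 in.
Transfer each piece to the centroidal x-axis using Ī + A·d² with d = y − 2.45291:
  flange: d = 0.947089 in → contributes +1.60215 in⁴
  web: d = -0.852911 in → contributes +3.28805 in⁴
  hole: d = -0.852911 in → contributes −0.0926717 in⁴
Total I = 4.79752 in⁴.

I_x ≈ 4.798 in⁴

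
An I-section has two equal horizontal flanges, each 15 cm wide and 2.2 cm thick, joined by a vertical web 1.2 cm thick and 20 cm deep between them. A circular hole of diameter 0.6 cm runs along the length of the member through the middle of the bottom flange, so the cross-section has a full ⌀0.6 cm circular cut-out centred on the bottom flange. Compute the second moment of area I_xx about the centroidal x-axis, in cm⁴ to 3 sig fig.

I_xx ≈ 8920 cm⁴

Break the section into simple shapes (no overlaps), measuring from the bottom-left corner of the bounding box.
Bottom flange: 15 × 2.2, A = 33 cm², y = 1.1 cm, Ī = 13.31 cm⁴.
Web: 1.2 × 20, A = 24 cm², y = 12.2 cm, Ī = 800 cm⁴.
Top flange: 15 × 2.2, A = 33 cm², y = 23.3 cm, Ī = 13.31 cm⁴.
Hole (subtracted): ⌀0.6, A = 0.28274 cm², y = 1.1 cm, Ī = 0.0063617 cm⁴.
Centroid: ȳ = ΣA·y / ΣA = 12.235 cm.
Transfer each piece to the centroidal x-axis using Ī + A·d² with d = y − 12.235:
  bottom flange: d = -11.135 cm → contributes +4104.9 cm⁴
  web: d = -0.034982 cm → contributes +800.03 cm⁴
  top flange: d = 11.065 cm → contributes +4053.7 cm⁴
  hole: d = -11.135 cm → contributes −35.063 cm⁴
Total I = 8923.5 cm⁴.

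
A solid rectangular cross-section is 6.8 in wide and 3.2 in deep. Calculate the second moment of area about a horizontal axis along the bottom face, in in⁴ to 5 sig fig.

I_base ≈ 74.274 in⁴

The section: 6.8 × 3.2, A = 21.76 in², y = 1.6 in, Ī = 18.56853 in⁴.
Transfer it to the base of the section using Ī + A·d² with d = y − 0:
  the section: d = 1.6 in → contributes +74.27413 in⁴
Total I = 74.27413 in⁴.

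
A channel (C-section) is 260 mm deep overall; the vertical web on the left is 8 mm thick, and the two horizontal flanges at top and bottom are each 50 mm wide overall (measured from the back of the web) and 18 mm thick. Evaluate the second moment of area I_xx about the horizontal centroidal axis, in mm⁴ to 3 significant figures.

I_xx ≈ 3.39 × 10⁷ mm⁴

Break the section into simple shapes (no overlaps), measuring from the bottom-left corner of the bounding box.
Web: 8 × 260, A = 2 080 mm², y = 130 mm, Ī = 11 717 333 mm⁴.
Top flange (beyond web): 42 × 18, A = 756 mm², y = 251 mm, Ī = 20 412 mm⁴.
Bottom flange (beyond web): 42 × 18, A = 756 mm², y = 9 mm, Ī = 20 412 mm⁴.
By symmetry the centroid is at mid-height, ȳ = 130 mm.
Transfer each piece to the horizontal centroidal axis using Ī + A·d² with d = y − 130:
  web: d = 0 mm → contributes +11 717 333 mm⁴
  top flange (beyond web): d = 121 mm → contributes +11 089 008 mm⁴
  bottom flange (beyond web): d = -121 mm → contributes +11 089 008 mm⁴
Total I = 33 895 349 mm⁴.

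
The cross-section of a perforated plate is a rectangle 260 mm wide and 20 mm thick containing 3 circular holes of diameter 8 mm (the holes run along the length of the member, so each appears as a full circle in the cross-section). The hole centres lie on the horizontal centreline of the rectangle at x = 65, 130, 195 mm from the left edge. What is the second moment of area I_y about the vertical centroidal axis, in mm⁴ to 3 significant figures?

Treat the section as a set of non-overlapping primitives; coordinates are from the bounding-box lower-left.
Plate: 260 × 20, A = 5 200 mm², x = 130 mm, Ī = 29 293 333 mm⁴.
Hole 1 (subtracted): ⌀8, A = 50.265 mm², x = 65 mm, Ī = 201.06 mm⁴.
Hole 2 (subtracted): ⌀8, A = 50.265 mm², x = 130 mm, Ī = 201.06 mm⁴.
Hole 3 (subtracted): ⌀8, A = 50.265 mm², x = 195 mm, Ī = 201.06 mm⁴.
By symmetry the centroid is at mid-width, x̄ = 130 mm.
Transfer each piece to the vertical centroidal axis using Ī + A·d² with d = x − 130:
  plate: d = 0 mm → contributes +29 293 333 mm⁴
  hole 1: d = -65 mm → contributes −212 573 mm⁴
  hole 2: d = 0 mm → contributes −201.06 mm⁴
  hole 3: d = 65 mm → contributes −212 573 mm⁴
Total I = 28 867 987 mm⁴.

I_y ≈ 2.89 × 10⁷ mm⁴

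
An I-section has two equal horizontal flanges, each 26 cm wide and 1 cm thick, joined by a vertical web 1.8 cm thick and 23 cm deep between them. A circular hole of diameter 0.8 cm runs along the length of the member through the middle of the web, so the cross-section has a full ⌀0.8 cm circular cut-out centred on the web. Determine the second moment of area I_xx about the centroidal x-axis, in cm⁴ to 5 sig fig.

I_xx ≈ 9317.4 cm⁴

Treat the section as a set of non-overlapping primitives; coordinates are from the bounding-box lower-left.
Bottom flange: 26 × 1, A = 26 cm², y = 0.5 cm, Ī = 2.166667 cm⁴.
Web: 1.8 × 23, A = 41.4 cm², y = 12.5 cm, Ī = 1825.05 cm⁴.
Top flange: 26 × 1, A = 26 cm², y = 24.5 cm, Ī = 2.166667 cm⁴.
Hole (subtracted): ⌀0.8, A = 0.5026548 cm², y = 12.5 cm, Ī = 0.02010619 cm⁴.
By symmetry the centroid is at mid-height, ȳ = 12.5 cm.
Transfer each piece to the centroidal x-axis using Ī + A·d² with d = y − 12.5:
  bottom flange: d = -12 cm → contributes +3746.167 cm⁴
  web: d = 0 cm → contributes +1825.05 cm⁴
  top flange: d = 12 cm → contributes +3746.167 cm⁴
  hole: d = 0 cm → contributes −0.02010619 cm⁴
Total I = 9317.363 cm⁴.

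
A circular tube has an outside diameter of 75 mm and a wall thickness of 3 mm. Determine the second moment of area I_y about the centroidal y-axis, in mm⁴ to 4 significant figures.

I_y ≈ 4.405 × 10⁵ mm⁴

Split into non-overlapping primitives; take the origin at the lower-left of the bounding box.
Outer circle: ⌀75, A = 4417.86 mm², x = 37.5 mm, Ī = 1 553 156 mm⁴.
Bore (subtracted): ⌀69, A = 3739.28 mm², x = 37.5 mm, Ī = 1 112 670 mm⁴.
By symmetry the centroid is at mid-width, x̄ = 37.5 mm.
All pieces are centred on the centroidal y-axis, so I = ΣĪ (holes subtracted) = 440 486 mm⁴.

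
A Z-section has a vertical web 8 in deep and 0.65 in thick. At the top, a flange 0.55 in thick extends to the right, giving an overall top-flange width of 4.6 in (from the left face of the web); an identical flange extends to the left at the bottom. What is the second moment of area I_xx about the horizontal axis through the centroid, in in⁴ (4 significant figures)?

I_xx ≈ 88.13 in⁴

Split into non-overlapping primitives; take the origin at the lower-left of the bounding box.
Web: 0.65 × 8, A = 5.2 in², y = 4 in, Ī = 27.7333 in⁴.
Top flange (beyond web): 3.95 × 0.55, A = 2.1725 in², y = 7.725 in, Ī = 0.0547651 in⁴.
Bottom flange (beyond web): 3.95 × 0.55, A = 2.1725 in², y = 0.275 in, Ī = 0.0547651 in⁴.
Centroid: ȳ = ΣA·y / ΣA = 4 in.
Transfer each piece to the horizontal axis through the centroid using Ī + A·d² with d = y − 4:
  web: d = 0 in → contributes +27.7333 in⁴
  top flange (beyond web): d = 3.725 in → contributes +30.1996 in⁴
  bottom flange (beyond web): d = -3.725 in → contributes +30.1996 in⁴
Total I = 88.1325 in⁴.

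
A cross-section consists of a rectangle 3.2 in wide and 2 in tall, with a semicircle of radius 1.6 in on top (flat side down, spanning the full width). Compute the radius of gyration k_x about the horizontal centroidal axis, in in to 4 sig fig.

k_x ≈ 0.9705 in

Split into non-overlapping primitives; take the origin at the lower-left of the bounding box.
Rectangular body: 3.2 × 2, A = 6.4 in², y = 1 in, Ī = 2.13333 in⁴.
Semicircular cap: semicircle r = 1.6, A = 4.02124 in², y = 2.67906 in, Ī = 0.719303 in⁴.
Centroid: ȳ = ΣA·y / ΣA = 1.6479 in.
Transfer each piece to the horizontal centroidal axis using Ī + A·d² with d = y − 1.6479:
  rectangular body: d = -0.647899 in → contributes +4.81988 in⁴
  semicircular cap: d = 1.03116 in → contributes +4.99507 in⁴
Total I = 9.81495 in⁴.
Radius of gyration: k = √(I/A) = √(9.81495 / 10.4212) = 0.970475 in.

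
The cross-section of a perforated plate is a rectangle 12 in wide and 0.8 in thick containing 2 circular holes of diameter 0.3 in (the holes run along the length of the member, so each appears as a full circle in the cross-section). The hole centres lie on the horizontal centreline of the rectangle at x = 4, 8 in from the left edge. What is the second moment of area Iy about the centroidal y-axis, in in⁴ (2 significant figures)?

Break the section into simple shapes (no overlaps), measuring from the bottom-left corner of the bounding box.
Plate: 12 × 0.8, A = 9.6 in², x = 6 in, Ī = 115.2 in⁴.
Hole 1 (subtracted): ⌀0.3, A = 0.07069 in², x = 4 in, Ī = 0.0003976 in⁴.
Hole 2 (subtracted): ⌀0.3, A = 0.07069 in², x = 8 in, Ī = 0.0003976 in⁴.
By symmetry the centroid is at mid-width, x̄ = 6 in.
Transfer each piece to the centroidal y-axis using Ī + A·d² with d = x − 6:
  plate: d = 0 in → contributes +115.2 in⁴
  hole 1: d = -2 in → contributes −0.2831 in⁴
  hole 2: d = 2 in → contributes −0.2831 in⁴
Total I = 114.6 in⁴.

Iy ≈ 110 in⁴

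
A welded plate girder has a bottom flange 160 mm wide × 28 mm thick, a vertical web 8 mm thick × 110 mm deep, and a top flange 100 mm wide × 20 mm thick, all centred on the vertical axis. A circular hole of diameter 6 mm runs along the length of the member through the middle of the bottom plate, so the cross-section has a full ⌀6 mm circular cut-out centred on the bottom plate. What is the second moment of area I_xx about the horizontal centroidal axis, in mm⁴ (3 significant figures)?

I_xx ≈ 2.66 × 10⁷ mm⁴

Break the section into simple shapes (no overlaps), measuring from the bottom-left corner of the bounding box.
Bottom plate: 160 × 28, A = 4 480 mm², y = 14 mm, Ī = 292 693 mm⁴.
Web plate: 8 × 110, A = 880 mm², y = 83 mm, Ī = 887 333 mm⁴.
Top plate: 100 × 20, A = 2 000 mm², y = 148 mm, Ī = 66 667 mm⁴.
Hole (subtracted): ⌀6, A = 28.274 mm², y = 14 mm, Ī = 63.617 mm⁴.
Centroid: ȳ = ΣA·y / ΣA = 58.835 mm.
Transfer each piece to the horizontal centroidal axis using Ī + A·d² with d = y − 58.835:
  bottom plate: d = -44.835 mm → contributes +9 298 401 mm⁴
  web plate: d = 24.165 mm → contributes +1 401 195 mm⁴
  top plate: d = 89.165 mm → contributes +15 967 360 mm⁴
  hole: d = -44.835 mm → contributes −56 901 mm⁴
Total I = 26 610 055 mm⁴.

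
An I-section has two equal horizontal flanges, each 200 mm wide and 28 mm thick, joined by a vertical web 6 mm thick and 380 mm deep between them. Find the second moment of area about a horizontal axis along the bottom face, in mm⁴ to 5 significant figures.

Break the section into simple shapes (no overlaps), measuring from the bottom-left corner of the bounding box.
Bottom flange: 200 × 28, A = 5 600 mm², y = 14 mm, Ī = 365866.7 mm⁴.
Web: 6 × 380, A = 2 280 mm², y = 218 mm, Ī = 27 436 000 mm⁴.
Top flange: 200 × 28, A = 5 600 mm², y = 422 mm, Ī = 365866.7 mm⁴.
Transfer each piece to the bottom edge using Ī + A·d² with d = y − 0:
  bottom flange: d = 14 mm → contributes +1 463 467 mm⁴
  web: d = 218 mm → contributes +135 790 720 mm⁴
  top flange: d = 422 mm → contributes +997 636 267 mm⁴
Total I = 1 134 890 453 mm⁴.

I_base ≈ 1.1349 × 10⁹ mm⁴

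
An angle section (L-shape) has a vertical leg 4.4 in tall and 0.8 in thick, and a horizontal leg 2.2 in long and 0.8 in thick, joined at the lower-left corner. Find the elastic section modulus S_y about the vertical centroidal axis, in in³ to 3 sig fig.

Treat the section as a set of non-overlapping primitives; coordinates are from the bounding-box lower-left.
Vertical leg: 0.8 × 4.4, A = 3.52 in², x = 0.4 in, Ī = 0.18773 in⁴.
Horizontal leg (remainder): 1.4 × 0.8, A = 1.12 in², x = 1.5 in, Ī = 0.18293 in⁴.
Centroid: x̄ = ΣA·x / ΣA = 0.66552 in.
Transfer each piece to the vertical centroidal axis using Ī + A·d² with d = x − 0.66552:
  vertical leg: d = -0.26552 in → contributes +0.43589 in⁴
  horizontal leg (remainder): d = 0.83448 in → contributes +0.96286 in⁴
Total I = 1.3987 in⁴.
Extreme fibre distance c = 1.5345 in; S = I/c = 0.91154 in³.

S_y ≈ 0.912 in³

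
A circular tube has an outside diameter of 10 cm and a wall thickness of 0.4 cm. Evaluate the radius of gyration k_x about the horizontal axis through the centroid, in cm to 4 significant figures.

Split into non-overlapping primitives; take the origin at the lower-left of the bounding box.
Outer circle: ⌀10, A = 78.5398 cm², y = 5 cm, Ī = 490.874 cm⁴.
Bore (subtracted): ⌀9.2, A = 66.4761 cm², y = 5 cm, Ī = 351.659 cm⁴.
By symmetry the centroid is at mid-height, ȳ = 5 cm.
All pieces are centred on the horizontal axis through the centroid, so I = ΣĪ (holes subtracted) = 139.215 cm⁴.
Radius of gyration: k = √(I/A) = √(139.215 / 12.0637) = 3.39706 cm.

k_x ≈ 3.397 cm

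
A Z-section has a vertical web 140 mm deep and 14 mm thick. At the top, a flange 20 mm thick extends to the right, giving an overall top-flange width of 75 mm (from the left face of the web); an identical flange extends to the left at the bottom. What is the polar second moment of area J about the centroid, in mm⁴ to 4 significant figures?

Treat the section as a set of non-overlapping primitives; coordinates are from the bounding-box lower-left.
Web: 14 × 140, A = 1 960 mm², y = 70 mm, Ī = 3 201 333 mm⁴.
Top flange (beyond web): 61 × 20, A = 1 220 mm², y = 130 mm, Ī = 40666.7 mm⁴.
Bottom flange (beyond web): 61 × 20, A = 1 220 mm², y = 10 mm, Ī = 40666.7 mm⁴.
Centroid: ȳ = ΣA·y / ΣA = 70 mm.
Transfer each piece to the centroidal x-axis using Ī + A·d² with d = y − 70:
  web: d = 0 mm → contributes +3 201 333 mm⁴
  top flange (beyond web): d = 60 mm → contributes +4 432 667 mm⁴
  bottom flange (beyond web): d = -60 mm → contributes +4 432 667 mm⁴
Total I = 12 066 667 mm⁴.
For the y-axis: x̄ = 68 mm.
Repeating about the centroidal y-axis gives I_y = 4 219 867 mm⁴.
Polar second moment: J = I_x + I_y = 16 286 533 mm⁴.

J ≈ 1.629 × 10⁷ mm⁴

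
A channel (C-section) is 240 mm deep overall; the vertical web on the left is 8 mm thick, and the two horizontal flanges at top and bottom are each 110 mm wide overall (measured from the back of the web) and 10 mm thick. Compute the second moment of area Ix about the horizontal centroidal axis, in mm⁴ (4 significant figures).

Decompose the section into non-overlapping parts with the origin at the bottom-left of its bounding rectangle.
Web: 8 × 240, A = 1 920 mm², y = 120 mm, Ī = 9 216 000 mm⁴.
Top flange (beyond web): 102 × 10, A = 1 020 mm², y = 235 mm, Ī = 8 500 mm⁴.
Bottom flange (beyond web): 102 × 10, A = 1 020 mm², y = 5 mm, Ī = 8 500 mm⁴.
By symmetry the centroid is at mid-height, ȳ = 120 mm.
Transfer each piece to the horizontal centroidal axis using Ī + A·d² with d = y − 120:
  web: d = 0 mm → contributes +9 216 000 mm⁴
  top flange (beyond web): d = 115 mm → contributes +13 498 000 mm⁴
  bottom flange (beyond web): d = -115 mm → contributes +13 498 000 mm⁴
Total I = 36 212 000 mm⁴.

Ix ≈ 3.621 × 10⁷ mm⁴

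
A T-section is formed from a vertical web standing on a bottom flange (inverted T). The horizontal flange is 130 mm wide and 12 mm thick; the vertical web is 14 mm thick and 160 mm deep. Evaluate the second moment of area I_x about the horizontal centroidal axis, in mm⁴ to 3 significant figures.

I_x ≈ 1.16 × 10⁷ mm⁴

Break the section into simple shapes (no overlaps), measuring from the bottom-left corner of the bounding box.
Flange: 130 × 12, A = 1 560 mm², y = 6 mm, Ī = 18 720 mm⁴.
Web: 14 × 160, A = 2 240 mm², y = 92 mm, Ī = 4 778 667 mm⁴.
Centroid: ȳ = ΣA·y / ΣA = 56.695 mm.
Transfer each piece to the horizontal centroidal axis using Ī + A·d² with d = y − 56.695:
  flange: d = -50.695 mm → contributes +4 027 852 mm⁴
  web: d = 35.305 mm → contributes +7 570 741 mm⁴
Total I = 11 598 593 mm⁴.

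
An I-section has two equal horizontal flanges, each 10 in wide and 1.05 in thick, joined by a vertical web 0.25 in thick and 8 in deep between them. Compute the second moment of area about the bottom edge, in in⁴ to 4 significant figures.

Decompose the section into non-overlapping parts with the origin at the bottom-left of its bounding rectangle.
Bottom flange: 10 × 1.05, A = 10.5 in², y = 0.525 in, Ī = 0.964688 in⁴.
Web: 0.25 × 8, A = 2 in², y = 5.05 in, Ī = 10.6667 in⁴.
Top flange: 10 × 1.05, A = 10.5 in², y = 9.575 in, Ī = 0.964688 in⁴.
Transfer each piece to a horizontal axis along the bottom face using Ī + A·d² with d = y − 0:
  bottom flange: d = 0.525 in → contributes +3.85875 in⁴
  web: d = 5.05 in → contributes +61.6717 in⁴
  top flange: d = 9.575 in → contributes +963.611 in⁴
Total I = 1029.14 in⁴.

I_base ≈ 1029 in⁴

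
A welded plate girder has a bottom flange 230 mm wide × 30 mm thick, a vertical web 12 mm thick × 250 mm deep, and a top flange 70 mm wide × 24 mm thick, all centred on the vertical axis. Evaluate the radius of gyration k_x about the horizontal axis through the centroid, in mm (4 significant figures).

k_x ≈ 108.5 mm

Break the section into simple shapes (no overlaps), measuring from the bottom-left corner of the bounding box.
Bottom plate: 230 × 30, A = 6 900 mm², y = 15 mm, Ī = 517 500 mm⁴.
Web plate: 12 × 250, A = 3 000 mm², y = 155 mm, Ī = 15 625 000 mm⁴.
Top plate: 70 × 24, A = 1 680 mm², y = 292 mm, Ī = 80 640 mm⁴.
Centroid: ȳ = ΣA·y / ΣA = 91.456 mm.
Transfer each piece to the horizontal axis through the centroid using Ī + A·d² with d = y − 91.456:
  bottom plate: d = -76.456 mm → contributes +40 851 544 mm⁴
  web plate: d = 63.544 mm → contributes +27 738 536 mm⁴
  top plate: d = 200.544 mm → contributes +67 646 733 mm⁴
Total I = 136 236 813 mm⁴.
Radius of gyration: k = √(I/A) = √(136 236 813 / 11 580) = 108.466 mm.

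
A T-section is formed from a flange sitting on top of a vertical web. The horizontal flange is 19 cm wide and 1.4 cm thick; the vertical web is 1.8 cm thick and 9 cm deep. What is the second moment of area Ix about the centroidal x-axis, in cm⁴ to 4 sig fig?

Ix ≈ 385.9 cm⁴

Split into non-overlapping primitives; take the origin at the lower-left of the bounding box.
Flange: 19 × 1.4, A = 26.6 cm², y = 9.7 cm, Ī = 4.34467 cm⁴.
Web: 1.8 × 9, A = 16.2 cm², y = 4.5 cm, Ī = 109.35 cm⁴.
Centroid: ȳ = ΣA·y / ΣA = 7.73178 cm.
Transfer each piece to the centroidal x-axis using Ī + A·d² with d = y − 7.73178:
  flange: d = 1.96822 cm → contributes +107.391 cm⁴
  web: d = -3.23178 cm → contributes +278.549 cm⁴
Total I = 385.939 cm⁴.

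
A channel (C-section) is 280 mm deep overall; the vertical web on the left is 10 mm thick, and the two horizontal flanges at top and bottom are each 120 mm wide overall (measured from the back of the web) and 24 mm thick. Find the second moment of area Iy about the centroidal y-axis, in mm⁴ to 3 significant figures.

Iy ≈ 1.19 × 10⁷ mm⁴

Decompose the section into non-overlapping parts with the origin at the bottom-left of its bounding rectangle.
Web: 10 × 280, A = 2 800 mm², x = 5 mm, Ī = 23 333 mm⁴.
Top flange (beyond web): 110 × 24, A = 2 640 mm², x = 65 mm, Ī = 2 662 000 mm⁴.
Bottom flange (beyond web): 110 × 24, A = 2 640 mm², x = 65 mm, Ī = 2 662 000 mm⁴.
Centroid: x̄ = ΣA·x / ΣA = 44.208 mm.
Transfer each piece to the centroidal y-axis using Ī + A·d² with d = x − 44.208:
  web: d = -39.208 mm → contributes +4 327 664 mm⁴
  top flange (beyond web): d = 20.792 mm → contributes +3 803 300 mm⁴
  bottom flange (beyond web): d = 20.792 mm → contributes +3 803 300 mm⁴
Total I = 11 934 264 mm⁴.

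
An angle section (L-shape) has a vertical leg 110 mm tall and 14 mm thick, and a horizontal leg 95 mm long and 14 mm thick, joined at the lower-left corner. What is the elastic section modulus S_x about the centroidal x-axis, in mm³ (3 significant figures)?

Decompose the section into non-overlapping parts with the origin at the bottom-left of its bounding rectangle.
Vertical leg: 14 × 110, A = 1 540 mm², y = 55 mm, Ī = 1 552 833 mm⁴.
Horizontal leg (remainder): 81 × 14, A = 1 134 mm², y = 7 mm, Ī = 18 522 mm⁴.
Centroid: ȳ = ΣA·y / ΣA = 34.644 mm.
Transfer each piece to the centroidal x-axis using Ī + A·d² with d = y − 34.644:
  vertical leg: d = 20.356 mm → contributes +2 190 959 mm⁴
  horizontal leg (remainder): d = -27.644 mm → contributes +885 113 mm⁴
Total I = 3 076 072 mm⁴.
Extreme fibre distance c = 75.356 mm; S = I/c = 40 821 mm³.

S_x ≈ 4.08 × 10⁴ mm³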